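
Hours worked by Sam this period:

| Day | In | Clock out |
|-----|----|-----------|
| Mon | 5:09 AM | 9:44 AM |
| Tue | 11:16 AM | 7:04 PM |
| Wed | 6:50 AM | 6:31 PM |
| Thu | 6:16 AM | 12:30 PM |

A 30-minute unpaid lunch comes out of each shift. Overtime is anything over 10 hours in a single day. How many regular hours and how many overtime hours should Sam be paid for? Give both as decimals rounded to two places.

Regular 27.12 hours, overtime 1.18 hours

Mon: 5:09 AM–9:44 AM = 4 h 35 min; less 30 min break → 4 h 5 min
Tue: 11:16 AM–7:04 PM = 7 h 48 min; less 30 min break → 7 h 18 min
Wed: 6:50 AM–6:31 PM = 11 h 41 min; less 30 min break → 11 h 11 min
Thu: 6:16 AM–12:30 PM = 6 h 14 min; less 30 min break → 5 h 44 min
Mon reg 4 h 5 min / OT 0 h 0 min; Tue reg 7 h 18 min / OT 0 h 0 min; Wed reg 10 h 0 min / OT 1 h 11 min; Thu reg 5 h 44 min / OT 0 h 0 min.
Totals: regular 27 h 7 min, overtime 1 h 11 min.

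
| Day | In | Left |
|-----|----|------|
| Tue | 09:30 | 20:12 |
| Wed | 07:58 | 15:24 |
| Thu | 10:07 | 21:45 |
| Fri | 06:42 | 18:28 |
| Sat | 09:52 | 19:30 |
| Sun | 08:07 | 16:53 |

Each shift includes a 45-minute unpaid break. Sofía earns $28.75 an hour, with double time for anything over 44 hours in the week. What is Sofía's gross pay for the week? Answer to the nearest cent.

Tue: 09:30–20:12 = 10 h 42 min; less 45 min break → 9 h 57 min
Wed: 07:58–15:24 = 7 h 26 min; less 45 min break → 6 h 41 min
Thu: 10:07–21:45 = 11 h 38 min; less 45 min break → 10 h 53 min
Fri: 06:42–18:28 = 11 h 46 min; less 45 min break → 11 h 1 min
Sat: 09:52–19:30 = 9 h 38 min; less 45 min break → 8 h 53 min
Sun: 08:07–16:53 = 8 h 46 min; less 45 min break → 8 h 1 min
Total worked: 55 h 26 min = 3326 min.
Regular 44 h 0 min = 2640 min at $28.75/h; overtime 11 h 26 min = 686 min at $57.50/h.
Pay = (2640 × $28.75 + 686 × $57.50) ÷ 60 = $1922.42.

$1922.42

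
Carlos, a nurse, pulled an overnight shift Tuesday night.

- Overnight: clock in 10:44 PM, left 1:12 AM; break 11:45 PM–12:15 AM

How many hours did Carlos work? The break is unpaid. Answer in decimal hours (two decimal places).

1.97 hours

Overnight: 10:44 PM → midnight = 1 h 16 min; midnight → 1:12 AM = 1 h 12 min; span 2 h 28 min; less 30 min break → 1 h 58 min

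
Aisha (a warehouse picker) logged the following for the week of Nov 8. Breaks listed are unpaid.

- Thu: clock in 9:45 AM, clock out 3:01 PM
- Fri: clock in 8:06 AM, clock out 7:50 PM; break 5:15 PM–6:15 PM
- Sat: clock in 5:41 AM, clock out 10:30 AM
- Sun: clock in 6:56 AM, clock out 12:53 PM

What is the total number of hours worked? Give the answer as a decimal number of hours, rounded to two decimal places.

26.77 hours

Thu: 9:45 AM–3:01 PM = 5 h 16 min
Fri: 8:06 AM–7:50 PM = 11 h 44 min; less 60 min break → 10 h 44 min
Sat: 5:41 AM–10:30 AM = 4 h 49 min
Sun: 6:56 AM–12:53 PM = 5 h 57 min
Total: 5 h 16 min + 10 h 44 min + 4 h 49 min + 5 h 57 min = 26 h 46 min.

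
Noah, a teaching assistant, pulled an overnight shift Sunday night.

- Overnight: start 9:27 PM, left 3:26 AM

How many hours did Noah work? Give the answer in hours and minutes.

Overnight: 9:27 PM → midnight = 2 h 33 min; midnight → 3:26 AM = 3 h 26 min; span 5 h 59 min

5 h 59 min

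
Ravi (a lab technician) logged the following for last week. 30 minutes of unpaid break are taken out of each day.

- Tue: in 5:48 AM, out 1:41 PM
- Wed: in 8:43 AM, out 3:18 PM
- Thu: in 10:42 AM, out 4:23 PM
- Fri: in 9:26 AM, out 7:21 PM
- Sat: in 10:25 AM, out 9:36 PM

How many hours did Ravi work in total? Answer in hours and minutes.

Tue: 5:48 AM–1:41 PM = 7 h 53 min; less 30 min break → 7 h 23 min
Wed: 8:43 AM–3:18 PM = 6 h 35 min; less 30 min break → 6 h 5 min
Thu: 10:42 AM–4:23 PM = 5 h 41 min; less 30 min break → 5 h 11 min
Fri: 9:26 AM–7:21 PM = 9 h 55 min; less 30 min break → 9 h 25 min
Sat: 10:25 AM–9:36 PM = 11 h 11 min; less 30 min break → 10 h 41 min
Total: 7 h 23 min + 6 h 5 min + 5 h 11 min + 9 h 25 min + 10 h 41 min = 38 h 45 min.

38 h 45 min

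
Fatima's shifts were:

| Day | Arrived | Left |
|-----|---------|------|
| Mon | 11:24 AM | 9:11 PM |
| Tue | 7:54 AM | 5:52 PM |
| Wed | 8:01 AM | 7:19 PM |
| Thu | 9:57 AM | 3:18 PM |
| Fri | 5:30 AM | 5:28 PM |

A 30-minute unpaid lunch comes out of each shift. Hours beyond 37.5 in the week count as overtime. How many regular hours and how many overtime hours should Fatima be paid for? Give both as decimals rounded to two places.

Regular 37.50 hours, overtime 8.37 hours

Mon: 11:24 AM–9:11 PM = 9 h 47 min; less 30 min break → 9 h 17 min
Tue: 7:54 AM–5:52 PM = 9 h 58 min; less 30 min break → 9 h 28 min
Wed: 8:01 AM–7:19 PM = 11 h 18 min; less 30 min break → 10 h 48 min
Thu: 9:57 AM–3:18 PM = 5 h 21 min; less 30 min break → 4 h 51 min
Fri: 5:30 AM–5:28 PM = 11 h 58 min; less 30 min break → 11 h 28 min
Total worked: 45 h 52 min = 45.87 h.
Threshold 37.5 h → overtime 8 h 22 min, regular 37 h 30 min.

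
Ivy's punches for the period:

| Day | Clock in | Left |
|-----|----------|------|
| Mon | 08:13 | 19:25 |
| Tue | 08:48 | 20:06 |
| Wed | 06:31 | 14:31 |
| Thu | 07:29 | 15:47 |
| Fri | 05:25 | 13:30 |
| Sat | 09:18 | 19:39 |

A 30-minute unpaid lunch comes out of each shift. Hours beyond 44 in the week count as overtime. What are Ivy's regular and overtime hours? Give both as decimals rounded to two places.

Mon: 08:13–19:25 = 11 h 12 min; less 30 min break → 10 h 42 min
Tue: 08:48–20:06 = 11 h 18 min; less 30 min break → 10 h 48 min
Wed: 06:31–14:31 = 8 h 0 min; less 30 min break → 7 h 30 min
Thu: 07:29–15:47 = 8 h 18 min; less 30 min break → 7 h 48 min
Fri: 05:25–13:30 = 8 h 5 min; less 30 min break → 7 h 35 min
Sat: 09:18–19:39 = 10 h 21 min; less 30 min break → 9 h 51 min
Total worked: 54 h 14 min = 54.23 h.
Threshold 44 h → overtime 10 h 14 min, regular 44 h 0 min.

Regular 44.00 hours, overtime 10.23 hours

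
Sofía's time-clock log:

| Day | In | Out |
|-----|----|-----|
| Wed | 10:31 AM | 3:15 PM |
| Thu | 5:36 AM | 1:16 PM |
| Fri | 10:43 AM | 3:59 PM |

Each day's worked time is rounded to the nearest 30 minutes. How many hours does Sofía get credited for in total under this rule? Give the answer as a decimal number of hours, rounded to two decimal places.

Wed: 10:31 AM–3:15 PM = 4 h 44 min → rounds to 4 h 30 min
Thu: 5:36 AM–1:16 PM = 7 h 40 min → rounds to 7 h 30 min
Fri: 10:43 AM–3:59 PM = 5 h 16 min → rounds to 5 h 30 min
Total credited: 17 h 30 min.

17.50 hours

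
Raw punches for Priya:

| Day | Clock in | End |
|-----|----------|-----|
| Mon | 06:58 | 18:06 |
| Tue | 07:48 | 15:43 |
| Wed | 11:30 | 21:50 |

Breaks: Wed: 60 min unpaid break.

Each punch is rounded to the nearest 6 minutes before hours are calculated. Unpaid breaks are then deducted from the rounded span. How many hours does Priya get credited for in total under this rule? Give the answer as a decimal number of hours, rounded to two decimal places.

28.30 hours

Mon: in 06:58→07:00, out 18:06→18:06; 11 h 6 min
Tue: in 07:48→07:48, out 15:43→15:42; 7 h 54 min
Wed: in 11:30→11:30, out 21:50→21:48; 10 h 18 min − 60 min = 9 h 18 min
Total credited: 28 h 18 min.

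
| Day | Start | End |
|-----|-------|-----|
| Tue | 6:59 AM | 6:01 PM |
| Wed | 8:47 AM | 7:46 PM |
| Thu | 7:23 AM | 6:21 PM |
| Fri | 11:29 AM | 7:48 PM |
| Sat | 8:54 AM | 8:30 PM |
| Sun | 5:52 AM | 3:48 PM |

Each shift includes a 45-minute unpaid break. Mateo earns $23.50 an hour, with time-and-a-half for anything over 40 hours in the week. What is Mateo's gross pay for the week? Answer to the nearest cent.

Tue: 6:59 AM–6:01 PM = 11 h 2 min; less 45 min break → 10 h 17 min
Wed: 8:47 AM–7:46 PM = 10 h 59 min; less 45 min break → 10 h 14 min
Thu: 7:23 AM–6:21 PM = 10 h 58 min; less 45 min break → 10 h 13 min
Fri: 11:29 AM–7:48 PM = 8 h 19 min; less 45 min break → 7 h 34 min
Sat: 8:54 AM–8:30 PM = 11 h 36 min; less 45 min break → 10 h 51 min
Sun: 5:52 AM–3:48 PM = 9 h 56 min; less 45 min break → 9 h 11 min
Total worked: 58 h 20 min = 3500 min.
Regular 40 h 0 min = 2400 min at $23.50/h; overtime 18 h 20 min = 1100 min at $35.25/h.
Pay = (2400 × $23.50 + 1100 × $35.25) ÷ 60 = $1586.25.

$1586.25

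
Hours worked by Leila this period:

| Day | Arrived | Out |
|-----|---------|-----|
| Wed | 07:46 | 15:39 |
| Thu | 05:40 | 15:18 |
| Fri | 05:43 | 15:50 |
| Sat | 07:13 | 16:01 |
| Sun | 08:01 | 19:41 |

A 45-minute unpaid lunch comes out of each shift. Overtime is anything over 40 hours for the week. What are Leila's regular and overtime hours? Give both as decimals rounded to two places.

Regular 40.00 hours, overtime 4.35 hours

Wed: 07:46–15:39 = 7 h 53 min; less 45 min break → 7 h 8 min
Thu: 05:40–15:18 = 9 h 38 min; less 45 min break → 8 h 53 min
Fri: 05:43–15:50 = 10 h 7 min; less 45 min break → 9 h 22 min
Sat: 07:13–16:01 = 8 h 48 min; less 45 min break → 8 h 3 min
Sun: 08:01–19:41 = 11 h 40 min; less 45 min break → 10 h 55 min
Total worked: 44 h 21 min = 44.35 h.
Threshold 40 h → overtime 4 h 21 min, regular 40 h 0 min.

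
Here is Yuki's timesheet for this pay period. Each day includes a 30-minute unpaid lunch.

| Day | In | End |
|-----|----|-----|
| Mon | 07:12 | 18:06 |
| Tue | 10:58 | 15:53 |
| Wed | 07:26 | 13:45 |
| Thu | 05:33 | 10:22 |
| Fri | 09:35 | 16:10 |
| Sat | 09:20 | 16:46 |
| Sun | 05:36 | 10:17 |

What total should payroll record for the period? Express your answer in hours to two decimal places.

Mon: 07:12–18:06 = 10 h 54 min; less 30 min break → 10 h 24 min
Tue: 10:58–15:53 = 4 h 55 min; less 30 min break → 4 h 25 min
Wed: 07:26–13:45 = 6 h 19 min; less 30 min break → 5 h 49 min
Thu: 05:33–10:22 = 4 h 49 min; less 30 min break → 4 h 19 min
Fri: 09:35–16:10 = 6 h 35 min; less 30 min break → 6 h 5 min
Sat: 09:20–16:46 = 7 h 26 min; less 30 min break → 6 h 56 min
Sun: 05:36–10:17 = 4 h 41 min; less 30 min break → 4 h 11 min
Total: 10 h 24 min + 4 h 25 min + 5 h 49 min + 4 h 19 min + 6 h 5 min + 6 h 56 min + 4 h 11 min = 42 h 9 min.

42.15 hours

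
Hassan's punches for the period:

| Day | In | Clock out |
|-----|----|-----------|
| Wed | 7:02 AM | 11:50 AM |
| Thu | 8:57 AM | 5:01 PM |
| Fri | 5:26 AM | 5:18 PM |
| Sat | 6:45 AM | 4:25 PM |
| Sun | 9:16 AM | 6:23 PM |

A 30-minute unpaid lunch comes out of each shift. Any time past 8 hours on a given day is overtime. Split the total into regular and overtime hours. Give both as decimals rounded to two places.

Wed: 7:02 AM–11:50 AM = 4 h 48 min; less 30 min break → 4 h 18 min
Thu: 8:57 AM–5:01 PM = 8 h 4 min; less 30 min break → 7 h 34 min
Fri: 5:26 AM–5:18 PM = 11 h 52 min; less 30 min break → 11 h 22 min
Sat: 6:45 AM–4:25 PM = 9 h 40 min; less 30 min break → 9 h 10 min
Sun: 9:16 AM–6:23 PM = 9 h 7 min; less 30 min break → 8 h 37 min
Wed reg 4 h 18 min / OT 0 h 0 min; Thu reg 7 h 34 min / OT 0 h 0 min; Fri reg 8 h 0 min / OT 3 h 22 min; Sat reg 8 h 0 min / OT 1 h 10 min; Sun reg 8 h 0 min / OT 0 h 37 min.
Totals: regular 35 h 52 min, overtime 5 h 9 min.

Regular 35.87 hours, overtime 5.15 hours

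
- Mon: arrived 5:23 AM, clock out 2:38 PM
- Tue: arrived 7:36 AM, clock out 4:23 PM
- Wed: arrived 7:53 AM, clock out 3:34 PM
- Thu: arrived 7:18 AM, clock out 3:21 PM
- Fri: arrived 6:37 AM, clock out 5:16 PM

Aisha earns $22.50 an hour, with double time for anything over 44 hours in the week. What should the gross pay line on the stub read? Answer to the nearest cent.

Mon: 5:23 AM–2:38 PM = 9 h 15 min
Tue: 7:36 AM–4:23 PM = 8 h 47 min
Wed: 7:53 AM–3:34 PM = 7 h 41 min
Thu: 7:18 AM–3:21 PM = 8 h 3 min
Fri: 6:37 AM–5:16 PM = 10 h 39 min
Total worked: 44 h 25 min = 2665 min.
Regular 44 h 0 min = 2640 min at $22.50/h; overtime 0 h 25 min = 25 min at $45.00/h.
Pay = (2640 × $22.50 + 25 × $45.00) ÷ 60 = $1008.75.

$1008.75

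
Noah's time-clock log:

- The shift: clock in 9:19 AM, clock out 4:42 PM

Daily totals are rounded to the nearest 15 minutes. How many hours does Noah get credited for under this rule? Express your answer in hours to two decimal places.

The shift: 9:19 AM–4:42 PM = 7 h 23 min → rounds to 7 h 30 min

7.50 hours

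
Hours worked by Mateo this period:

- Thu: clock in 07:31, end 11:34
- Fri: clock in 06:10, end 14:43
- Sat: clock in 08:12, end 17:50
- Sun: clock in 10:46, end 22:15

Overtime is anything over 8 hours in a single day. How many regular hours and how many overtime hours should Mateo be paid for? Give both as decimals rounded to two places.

Regular 28.05 hours, overtime 5.67 hours

Thu: 07:31–11:34 = 4 h 3 min
Fri: 06:10–14:43 = 8 h 33 min
Sat: 08:12–17:50 = 9 h 38 min
Sun: 10:46–22:15 = 11 h 29 min
Thu reg 4 h 3 min / OT 0 h 0 min; Fri reg 8 h 0 min / OT 0 h 33 min; Sat reg 8 h 0 min / OT 1 h 38 min; Sun reg 8 h 0 min / OT 3 h 29 min.
Totals: regular 28 h 3 min, overtime 5 h 40 min.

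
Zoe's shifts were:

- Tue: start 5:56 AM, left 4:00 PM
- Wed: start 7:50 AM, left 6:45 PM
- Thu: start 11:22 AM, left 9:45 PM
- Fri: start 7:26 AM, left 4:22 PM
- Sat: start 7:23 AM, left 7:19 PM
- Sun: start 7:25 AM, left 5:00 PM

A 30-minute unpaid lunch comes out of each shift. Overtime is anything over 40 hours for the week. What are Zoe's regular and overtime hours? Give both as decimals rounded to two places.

Tue: 5:56 AM–4:00 PM = 10 h 4 min; less 30 min break → 9 h 34 min
Wed: 7:50 AM–6:45 PM = 10 h 55 min; less 30 min break → 10 h 25 min
Thu: 11:22 AM–9:45 PM = 10 h 23 min; less 30 min break → 9 h 53 min
Fri: 7:26 AM–4:22 PM = 8 h 56 min; less 30 min break → 8 h 26 min
Sat: 7:23 AM–7:19 PM = 11 h 56 min; less 30 min break → 11 h 26 min
Sun: 7:25 AM–5:00 PM = 9 h 35 min; less 30 min break → 9 h 5 min
Total worked: 58 h 49 min = 58.82 h.
Threshold 40 h → overtime 18 h 49 min, regular 40 h 0 min.

Regular 40.00 hours, overtime 18.82 hours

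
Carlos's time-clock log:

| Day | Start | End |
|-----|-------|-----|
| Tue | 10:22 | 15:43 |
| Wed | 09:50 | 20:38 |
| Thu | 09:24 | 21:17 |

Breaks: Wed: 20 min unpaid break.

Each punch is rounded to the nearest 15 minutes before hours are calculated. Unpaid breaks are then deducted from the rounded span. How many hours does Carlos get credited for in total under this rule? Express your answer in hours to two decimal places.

Tue: in 10:22→10:15, out 15:43→15:45; 5 h 30 min
Wed: in 09:50→09:45, out 20:38→20:45; 11 h 0 min − 20 min = 10 h 40 min
Thu: in 09:24→09:30, out 21:17→21:15; 11 h 45 min
Total credited: 27 h 55 min.

27.92 hours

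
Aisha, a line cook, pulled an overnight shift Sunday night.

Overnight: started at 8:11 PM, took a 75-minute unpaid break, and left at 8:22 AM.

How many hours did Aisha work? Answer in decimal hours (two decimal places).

10.93 hours

Overnight: 8:11 PM → midnight = 3 h 49 min; midnight → 8:22 AM = 8 h 22 min; span 12 h 11 min; less 75 min break → 10 h 56 min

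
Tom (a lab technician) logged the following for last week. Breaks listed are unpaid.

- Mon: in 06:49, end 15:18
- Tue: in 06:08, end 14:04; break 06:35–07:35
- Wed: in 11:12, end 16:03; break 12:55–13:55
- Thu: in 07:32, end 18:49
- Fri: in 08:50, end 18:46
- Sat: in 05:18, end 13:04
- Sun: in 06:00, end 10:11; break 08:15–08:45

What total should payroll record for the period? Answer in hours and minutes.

Mon: 06:49–15:18 = 8 h 29 min
Tue: 06:08–14:04 = 7 h 56 min; less 60 min break → 6 h 56 min
Wed: 11:12–16:03 = 4 h 51 min; less 60 min break → 3 h 51 min
Thu: 07:32–18:49 = 11 h 17 min
Fri: 08:50–18:46 = 9 h 56 min
Sat: 05:18–13:04 = 7 h 46 min
Sun: 06:00–10:11 = 4 h 11 min; less 30 min break → 3 h 41 min
Total: 8 h 29 min + 6 h 56 min + 3 h 51 min + 11 h 17 min + 9 h 56 min + 7 h 46 min + 3 h 41 min = 51 h 56 min.

51 h 56 min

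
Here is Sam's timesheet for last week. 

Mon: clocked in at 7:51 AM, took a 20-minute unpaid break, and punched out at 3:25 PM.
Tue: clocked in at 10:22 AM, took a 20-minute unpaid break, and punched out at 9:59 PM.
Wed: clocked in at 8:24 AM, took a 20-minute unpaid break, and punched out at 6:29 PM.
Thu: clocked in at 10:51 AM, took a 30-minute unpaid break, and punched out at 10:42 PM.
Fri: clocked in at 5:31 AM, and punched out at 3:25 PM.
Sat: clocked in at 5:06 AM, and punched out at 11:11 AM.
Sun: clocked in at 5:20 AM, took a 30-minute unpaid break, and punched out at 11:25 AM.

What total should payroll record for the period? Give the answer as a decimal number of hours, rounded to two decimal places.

Mon: 7:51 AM–3:25 PM = 7 h 34 min; less 20 min break → 7 h 14 min
Tue: 10:22 AM–9:59 PM = 11 h 37 min; less 20 min break → 11 h 17 min
Wed: 8:24 AM–6:29 PM = 10 h 5 min; less 20 min break → 9 h 45 min
Thu: 10:51 AM–10:42 PM = 11 h 51 min; less 30 min break → 11 h 21 min
Fri: 5:31 AM–3:25 PM = 9 h 54 min
Sat: 5:06 AM–11:11 AM = 6 h 5 min
Sun: 5:20 AM–11:25 AM = 6 h 5 min; less 30 min break → 5 h 35 min
Total: 7 h 14 min + 11 h 17 min + 9 h 45 min + 11 h 21 min + 9 h 54 min + 6 h 5 min + 5 h 35 min = 61 h 11 min.

61.18 hours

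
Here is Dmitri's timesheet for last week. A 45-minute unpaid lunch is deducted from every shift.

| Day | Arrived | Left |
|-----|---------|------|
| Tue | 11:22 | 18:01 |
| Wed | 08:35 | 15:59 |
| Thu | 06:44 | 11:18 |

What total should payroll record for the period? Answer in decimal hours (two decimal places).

Tue: 11:22–18:01 = 6 h 39 min; less 45 min break → 5 h 54 min
Wed: 08:35–15:59 = 7 h 24 min; less 45 min break → 6 h 39 min
Thu: 06:44–11:18 = 4 h 34 min; less 45 min break → 3 h 49 min
Total: 5 h 54 min + 6 h 39 min + 3 h 49 min = 16 h 22 min.

16.37 hours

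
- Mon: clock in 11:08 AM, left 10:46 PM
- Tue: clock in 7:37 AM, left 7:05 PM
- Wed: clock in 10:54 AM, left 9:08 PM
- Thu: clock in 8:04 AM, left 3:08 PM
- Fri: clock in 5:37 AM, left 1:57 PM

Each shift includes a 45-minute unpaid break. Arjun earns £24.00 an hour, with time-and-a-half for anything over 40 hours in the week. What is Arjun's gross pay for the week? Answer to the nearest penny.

Mon: 11:08 AM–10:46 PM = 11 h 38 min; less 45 min break → 10 h 53 min
Tue: 7:37 AM–7:05 PM = 11 h 28 min; less 45 min break → 10 h 43 min
Wed: 10:54 AM–9:08 PM = 10 h 14 min; less 45 min break → 9 h 29 min
Thu: 8:04 AM–3:08 PM = 7 h 4 min; less 45 min break → 6 h 19 min
Fri: 5:37 AM–1:57 PM = 8 h 20 min; less 45 min break → 7 h 35 min
Total worked: 44 h 59 min = 2699 min.
Regular 40 h 0 min = 2400 min at £24.00/h; overtime 4 h 59 min = 299 min at £36.00/h.
Pay = (2400 × £24.00 + 299 × £36.00) ÷ 60 = £1139.40.

£1139.40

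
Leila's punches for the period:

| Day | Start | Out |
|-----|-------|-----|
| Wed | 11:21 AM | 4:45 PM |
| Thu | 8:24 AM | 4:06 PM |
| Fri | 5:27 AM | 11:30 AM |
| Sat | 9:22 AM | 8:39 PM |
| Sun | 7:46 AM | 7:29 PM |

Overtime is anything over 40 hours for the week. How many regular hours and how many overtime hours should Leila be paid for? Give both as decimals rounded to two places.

Wed: 11:21 AM–4:45 PM = 5 h 24 min
Thu: 8:24 AM–4:06 PM = 7 h 42 min
Fri: 5:27 AM–11:30 AM = 6 h 3 min
Sat: 9:22 AM–8:39 PM = 11 h 17 min
Sun: 7:46 AM–7:29 PM = 11 h 43 min
Total worked: 42 h 9 min = 42.15 h.
Threshold 40 h → overtime 2 h 9 min, regular 40 h 0 min.

Regular 40.00 hours, overtime 2.15 hours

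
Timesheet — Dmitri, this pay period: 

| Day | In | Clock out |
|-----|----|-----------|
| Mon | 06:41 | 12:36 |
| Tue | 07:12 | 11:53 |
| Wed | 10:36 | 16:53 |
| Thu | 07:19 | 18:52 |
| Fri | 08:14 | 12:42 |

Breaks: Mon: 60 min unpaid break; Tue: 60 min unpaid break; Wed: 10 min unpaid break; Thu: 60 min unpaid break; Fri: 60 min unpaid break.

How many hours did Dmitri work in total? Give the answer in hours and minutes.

Mon: 06:41–12:36 = 5 h 55 min; less 60 min break → 4 h 55 min
Tue: 07:12–11:53 = 4 h 41 min; less 60 min break → 3 h 41 min
Wed: 10:36–16:53 = 6 h 17 min; less 10 min break → 6 h 7 min
Thu: 07:19–18:52 = 11 h 33 min; less 60 min break → 10 h 33 min
Fri: 08:14–12:42 = 4 h 28 min; less 60 min break → 3 h 28 min
Total: 4 h 55 min + 3 h 41 min + 6 h 7 min + 10 h 33 min + 3 h 28 min = 28 h 44 min.

28 h 44 min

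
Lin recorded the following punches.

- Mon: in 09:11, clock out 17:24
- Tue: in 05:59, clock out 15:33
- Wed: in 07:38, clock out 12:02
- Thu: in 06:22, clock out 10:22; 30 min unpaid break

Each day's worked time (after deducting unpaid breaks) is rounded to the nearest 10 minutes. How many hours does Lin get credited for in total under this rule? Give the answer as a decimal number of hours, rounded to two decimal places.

Mon: 09:11–17:24 = 8 h 13 min → rounds to 8 h 10 min
Tue: 05:59–15:33 = 9 h 34 min → rounds to 9 h 30 min
Wed: 07:38–12:02 = 4 h 24 min → rounds to 4 h 20 min
Thu: 06:22–10:22 = 4 h 0 min − 30 min = 3 h 30 min → rounds to 3 h 30 min
Total credited: 25 h 30 min.

25.50 hours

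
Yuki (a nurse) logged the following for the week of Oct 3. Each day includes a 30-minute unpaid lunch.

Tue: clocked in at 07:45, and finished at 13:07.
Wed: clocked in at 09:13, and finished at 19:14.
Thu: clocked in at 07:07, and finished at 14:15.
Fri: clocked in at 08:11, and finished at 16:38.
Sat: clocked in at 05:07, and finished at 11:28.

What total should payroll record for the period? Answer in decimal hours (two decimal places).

Tue: 07:45–13:07 = 5 h 22 min; less 30 min break → 4 h 52 min
Wed: 09:13–19:14 = 10 h 1 min; less 30 min break → 9 h 31 min
Thu: 07:07–14:15 = 7 h 8 min; less 30 min break → 6 h 38 min
Fri: 08:11–16:38 = 8 h 27 min; less 30 min break → 7 h 57 min
Sat: 05:07–11:28 = 6 h 21 min; less 30 min break → 5 h 51 min
Total: 4 h 52 min + 9 h 31 min + 6 h 38 min + 7 h 57 min + 5 h 51 min = 34 h 49 min.

34.82 hours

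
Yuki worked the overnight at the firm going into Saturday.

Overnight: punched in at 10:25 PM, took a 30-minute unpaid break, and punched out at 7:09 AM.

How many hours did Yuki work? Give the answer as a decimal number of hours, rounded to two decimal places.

8.23 hours

Overnight: 10:25 PM → midnight = 1 h 35 min; midnight → 7:09 AM = 7 h 9 min; span 8 h 44 min; less 30 min break → 8 h 14 min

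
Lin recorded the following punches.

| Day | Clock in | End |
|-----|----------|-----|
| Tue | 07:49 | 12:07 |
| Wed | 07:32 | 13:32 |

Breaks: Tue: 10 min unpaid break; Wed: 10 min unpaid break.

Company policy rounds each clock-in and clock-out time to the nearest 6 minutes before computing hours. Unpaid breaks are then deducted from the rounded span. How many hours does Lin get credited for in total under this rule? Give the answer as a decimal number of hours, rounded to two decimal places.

Tue: in 07:49→07:48, out 12:07→12:06; 4 h 18 min − 10 min = 4 h 8 min
Wed: in 07:32→07:30, out 13:32→13:30; 6 h 0 min − 10 min = 5 h 50 min
Total credited: 9 h 58 min.

9.97 hours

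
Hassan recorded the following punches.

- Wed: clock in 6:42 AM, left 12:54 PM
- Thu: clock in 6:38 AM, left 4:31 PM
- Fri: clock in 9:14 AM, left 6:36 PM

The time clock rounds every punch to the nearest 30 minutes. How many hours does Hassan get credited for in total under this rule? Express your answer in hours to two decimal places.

Wed: in 6:42 AM→6:30 AM, out 12:54 PM→1:00 PM; 6 h 30 min
Thu: in 6:38 AM→6:30 AM, out 4:31 PM→4:30 PM; 10 h 0 min
Fri: in 9:14 AM→9:00 AM, out 6:36 PM→6:30 PM; 9 h 30 min
Total credited: 26 h 0 min.

26.00 hours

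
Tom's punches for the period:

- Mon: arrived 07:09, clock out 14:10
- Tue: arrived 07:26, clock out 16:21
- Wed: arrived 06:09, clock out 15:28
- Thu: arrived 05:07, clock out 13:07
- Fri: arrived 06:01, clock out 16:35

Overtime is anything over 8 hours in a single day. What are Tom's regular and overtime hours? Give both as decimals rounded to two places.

Mon: 07:09–14:10 = 7 h 1 min
Tue: 07:26–16:21 = 8 h 55 min
Wed: 06:09–15:28 = 9 h 19 min
Thu: 05:07–13:07 = 8 h 0 min
Fri: 06:01–16:35 = 10 h 34 min
Mon reg 7 h 1 min / OT 0 h 0 min; Tue reg 8 h 0 min / OT 0 h 55 min; Wed reg 8 h 0 min / OT 1 h 19 min; Thu reg 8 h 0 min / OT 0 h 0 min; Fri reg 8 h 0 min / OT 2 h 34 min.
Totals: regular 39 h 1 min, overtime 4 h 48 min.

Regular 39.02 hours, overtime 4.80 hours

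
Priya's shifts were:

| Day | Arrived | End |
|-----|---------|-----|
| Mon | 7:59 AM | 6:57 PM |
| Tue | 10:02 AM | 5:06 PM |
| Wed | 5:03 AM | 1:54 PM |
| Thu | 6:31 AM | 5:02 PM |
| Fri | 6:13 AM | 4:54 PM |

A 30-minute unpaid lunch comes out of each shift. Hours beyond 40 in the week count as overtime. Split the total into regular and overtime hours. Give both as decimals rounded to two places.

Mon: 7:59 AM–6:57 PM = 10 h 58 min; less 30 min break → 10 h 28 min
Tue: 10:02 AM–5:06 PM = 7 h 4 min; less 30 min break → 6 h 34 min
Wed: 5:03 AM–1:54 PM = 8 h 51 min; less 30 min break → 8 h 21 min
Thu: 6:31 AM–5:02 PM = 10 h 31 min; less 30 min break → 10 h 1 min
Fri: 6:13 AM–4:54 PM = 10 h 41 min; less 30 min break → 10 h 11 min
Total worked: 45 h 35 min = 45.58 h.
Threshold 40 h → overtime 5 h 35 min, regular 40 h 0 min.

Regular 40.00 hours, overtime 5.58 hours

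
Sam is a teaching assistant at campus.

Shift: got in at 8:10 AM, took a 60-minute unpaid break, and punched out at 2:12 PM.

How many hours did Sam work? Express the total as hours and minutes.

Shift: 8:10 AM–2:12 PM = 6 h 2 min; less 60 min break → 5 h 2 min

5 h 2 min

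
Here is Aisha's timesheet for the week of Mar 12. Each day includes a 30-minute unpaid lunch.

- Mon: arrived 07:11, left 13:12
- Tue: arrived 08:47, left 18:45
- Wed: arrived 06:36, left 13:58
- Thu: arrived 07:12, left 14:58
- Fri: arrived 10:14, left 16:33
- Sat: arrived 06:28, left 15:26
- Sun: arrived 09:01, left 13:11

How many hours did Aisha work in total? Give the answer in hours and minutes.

47 h 4 min

Mon: 07:11–13:12 = 6 h 1 min; less 30 min break → 5 h 31 min
Tue: 08:47–18:45 = 9 h 58 min; less 30 min break → 9 h 28 min
Wed: 06:36–13:58 = 7 h 22 min; less 30 min break → 6 h 52 min
Thu: 07:12–14:58 = 7 h 46 min; less 30 min break → 7 h 16 min
Fri: 10:14–16:33 = 6 h 19 min; less 30 min break → 5 h 49 min
Sat: 06:28–15:26 = 8 h 58 min; less 30 min break → 8 h 28 min
Sun: 09:01–13:11 = 4 h 10 min; less 30 min break → 3 h 40 min
Total: 5 h 31 min + 9 h 28 min + 6 h 52 min + 7 h 16 min + 5 h 49 min + 8 h 28 min + 3 h 40 min = 47 h 4 min.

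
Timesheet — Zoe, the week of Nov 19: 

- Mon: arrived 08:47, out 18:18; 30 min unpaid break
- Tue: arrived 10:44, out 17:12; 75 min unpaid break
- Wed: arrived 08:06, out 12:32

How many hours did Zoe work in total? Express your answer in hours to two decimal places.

18.67 hours

Mon: 08:47–18:18 = 9 h 31 min; less 30 min break → 9 h 1 min
Tue: 10:44–17:12 = 6 h 28 min; less 75 min break → 5 h 13 min
Wed: 08:06–12:32 = 4 h 26 min
Total: 9 h 1 min + 5 h 13 min + 4 h 26 min = 18 h 40 min.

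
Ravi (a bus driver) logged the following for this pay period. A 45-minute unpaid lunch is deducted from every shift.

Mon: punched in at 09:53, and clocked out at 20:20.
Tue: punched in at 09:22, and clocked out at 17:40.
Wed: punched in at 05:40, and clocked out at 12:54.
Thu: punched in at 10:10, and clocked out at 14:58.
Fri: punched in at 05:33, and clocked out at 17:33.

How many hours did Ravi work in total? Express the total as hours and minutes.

Mon: 09:53–20:20 = 10 h 27 min; less 45 min break → 9 h 42 min
Tue: 09:22–17:40 = 8 h 18 min; less 45 min break → 7 h 33 min
Wed: 05:40–12:54 = 7 h 14 min; less 45 min break → 6 h 29 min
Thu: 10:10–14:58 = 4 h 48 min; less 45 min break → 4 h 3 min
Fri: 05:33–17:33 = 12 h 0 min; less 45 min break → 11 h 15 min
Total: 9 h 42 min + 7 h 33 min + 6 h 29 min + 4 h 3 min + 11 h 15 min = 39 h 2 min.

39 h 2 min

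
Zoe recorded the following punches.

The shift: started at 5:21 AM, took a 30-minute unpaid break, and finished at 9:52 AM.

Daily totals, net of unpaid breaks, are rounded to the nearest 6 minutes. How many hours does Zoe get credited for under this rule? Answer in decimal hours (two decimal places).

4.00 hours

The shift: 5:21 AM–9:52 AM = 4 h 31 min − 30 min = 4 h 1 min → rounds to 4 h 0 min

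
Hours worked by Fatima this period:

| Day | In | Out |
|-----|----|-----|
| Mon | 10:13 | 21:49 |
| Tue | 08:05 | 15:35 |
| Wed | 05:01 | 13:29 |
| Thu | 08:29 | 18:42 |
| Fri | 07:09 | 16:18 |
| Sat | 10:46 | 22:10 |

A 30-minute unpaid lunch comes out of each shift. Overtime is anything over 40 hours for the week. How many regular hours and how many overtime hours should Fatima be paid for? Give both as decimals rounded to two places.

Regular 40.00 hours, overtime 15.33 hours

Mon: 10:13–21:49 = 11 h 36 min; less 30 min break → 11 h 6 min
Tue: 08:05–15:35 = 7 h 30 min; less 30 min break → 7 h 0 min
Wed: 05:01–13:29 = 8 h 28 min; less 30 min break → 7 h 58 min
Thu: 08:29–18:42 = 10 h 13 min; less 30 min break → 9 h 43 min
Fri: 07:09–16:18 = 9 h 9 min; less 30 min break → 8 h 39 min
Sat: 10:46–22:10 = 11 h 24 min; less 30 min break → 10 h 54 min
Total worked: 55 h 20 min = 55.33 h.
Threshold 40 h → overtime 15 h 20 min, regular 40 h 0 min.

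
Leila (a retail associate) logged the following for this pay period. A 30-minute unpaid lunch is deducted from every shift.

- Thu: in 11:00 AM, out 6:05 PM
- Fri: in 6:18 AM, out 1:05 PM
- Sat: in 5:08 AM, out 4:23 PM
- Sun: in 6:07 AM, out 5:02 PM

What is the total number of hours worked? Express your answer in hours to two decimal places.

34.03 hours

Thu: 11:00 AM–6:05 PM = 7 h 5 min; less 30 min break → 6 h 35 min
Fri: 6:18 AM–1:05 PM = 6 h 47 min; less 30 min break → 6 h 17 min
Sat: 5:08 AM–4:23 PM = 11 h 15 min; less 30 min break → 10 h 45 min
Sun: 6:07 AM–5:02 PM = 10 h 55 min; less 30 min break → 10 h 25 min
Total: 6 h 35 min + 6 h 17 min + 10 h 45 min + 10 h 25 min = 34 h 2 min.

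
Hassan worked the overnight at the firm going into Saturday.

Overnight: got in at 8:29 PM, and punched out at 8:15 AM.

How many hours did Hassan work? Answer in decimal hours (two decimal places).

11.77 hours

Overnight: 8:29 PM → midnight = 3 h 31 min; midnight → 8:15 AM = 8 h 15 min; span 11 h 46 min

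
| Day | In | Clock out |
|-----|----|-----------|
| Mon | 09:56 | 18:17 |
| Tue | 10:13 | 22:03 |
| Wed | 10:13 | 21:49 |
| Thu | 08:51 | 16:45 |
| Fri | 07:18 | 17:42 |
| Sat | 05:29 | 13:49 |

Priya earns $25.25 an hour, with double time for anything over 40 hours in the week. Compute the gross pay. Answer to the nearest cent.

Mon: 09:56–18:17 = 8 h 21 min
Tue: 10:13–22:03 = 11 h 50 min
Wed: 10:13–21:49 = 11 h 36 min
Thu: 08:51–16:45 = 7 h 54 min
Fri: 07:18–17:42 = 10 h 24 min
Sat: 05:29–13:49 = 8 h 20 min
Total worked: 58 h 25 min = 3505 min.
Regular 40 h 0 min = 2400 min at $25.25/h; overtime 18 h 25 min = 1105 min at $50.50/h.
Pay = (2400 × $25.25 + 1105 × $50.50) ÷ 60 = $1940.04.

$1940.04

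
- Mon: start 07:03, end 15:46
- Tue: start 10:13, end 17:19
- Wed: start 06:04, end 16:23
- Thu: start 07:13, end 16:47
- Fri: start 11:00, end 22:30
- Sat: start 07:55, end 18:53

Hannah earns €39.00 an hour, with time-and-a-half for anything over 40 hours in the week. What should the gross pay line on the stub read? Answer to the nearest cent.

€2622.75

Mon: 07:03–15:46 = 8 h 43 min
Tue: 10:13–17:19 = 7 h 6 min
Wed: 06:04–16:23 = 10 h 19 min
Thu: 07:13–16:47 = 9 h 34 min
Fri: 11:00–22:30 = 11 h 30 min
Sat: 07:55–18:53 = 10 h 58 min
Total worked: 58 h 10 min = 3490 min.
Regular 40 h 0 min = 2400 min at €39.00/h; overtime 18 h 10 min = 1090 min at €58.50/h.
Pay = (2400 × €39.00 + 1090 × €58.50) ÷ 60 = €2622.75.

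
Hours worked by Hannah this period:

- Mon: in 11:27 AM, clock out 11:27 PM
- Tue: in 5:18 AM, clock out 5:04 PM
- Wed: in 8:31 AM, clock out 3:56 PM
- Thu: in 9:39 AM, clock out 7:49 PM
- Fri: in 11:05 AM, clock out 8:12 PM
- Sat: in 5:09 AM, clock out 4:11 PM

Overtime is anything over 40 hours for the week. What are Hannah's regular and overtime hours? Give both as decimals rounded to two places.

Mon: 11:27 AM–11:27 PM = 12 h 0 min
Tue: 5:18 AM–5:04 PM = 11 h 46 min
Wed: 8:31 AM–3:56 PM = 7 h 25 min
Thu: 9:39 AM–7:49 PM = 10 h 10 min
Fri: 11:05 AM–8:12 PM = 9 h 7 min
Sat: 5:09 AM–4:11 PM = 11 h 2 min
Total worked: 61 h 30 min = 61.50 h.
Threshold 40 h → overtime 21 h 30 min, regular 40 h 0 min.

Regular 40.00 hours, overtime 21.50 hours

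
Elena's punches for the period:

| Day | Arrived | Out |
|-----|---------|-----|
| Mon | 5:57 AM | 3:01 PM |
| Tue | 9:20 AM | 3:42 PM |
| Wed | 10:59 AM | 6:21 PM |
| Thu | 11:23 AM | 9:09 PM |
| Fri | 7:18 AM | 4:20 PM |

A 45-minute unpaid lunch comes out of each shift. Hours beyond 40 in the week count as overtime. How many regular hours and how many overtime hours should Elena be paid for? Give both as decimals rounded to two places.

Regular 37.85 hours, overtime 0.00 hours

Mon: 5:57 AM–3:01 PM = 9 h 4 min; less 45 min break → 8 h 19 min
Tue: 9:20 AM–3:42 PM = 6 h 22 min; less 45 min break → 5 h 37 min
Wed: 10:59 AM–6:21 PM = 7 h 22 min; less 45 min break → 6 h 37 min
Thu: 11:23 AM–9:09 PM = 9 h 46 min; less 45 min break → 9 h 1 min
Fri: 7:18 AM–4:20 PM = 9 h 2 min; less 45 min break → 8 h 17 min
Total worked: 37 h 51 min = 37.85 h.
Threshold 40 h → overtime 0 h 0 min, regular 37 h 51 min.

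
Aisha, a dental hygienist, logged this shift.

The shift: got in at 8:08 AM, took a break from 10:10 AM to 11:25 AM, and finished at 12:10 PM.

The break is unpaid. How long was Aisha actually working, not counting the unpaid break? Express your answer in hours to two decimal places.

The shift: 8:08 AM–12:10 PM = 4 h 2 min; less 75 min break → 2 h 47 min

2.78 hours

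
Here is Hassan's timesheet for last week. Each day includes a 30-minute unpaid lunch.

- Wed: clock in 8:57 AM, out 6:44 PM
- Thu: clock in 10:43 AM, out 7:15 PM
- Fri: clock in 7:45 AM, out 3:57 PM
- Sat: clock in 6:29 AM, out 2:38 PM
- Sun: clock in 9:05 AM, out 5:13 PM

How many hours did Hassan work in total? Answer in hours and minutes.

Wed: 8:57 AM–6:44 PM = 9 h 47 min; less 30 min break → 9 h 17 min
Thu: 10:43 AM–7:15 PM = 8 h 32 min; less 30 min break → 8 h 2 min
Fri: 7:45 AM–3:57 PM = 8 h 12 min; less 30 min break → 7 h 42 min
Sat: 6:29 AM–2:38 PM = 8 h 9 min; less 30 min break → 7 h 39 min
Sun: 9:05 AM–5:13 PM = 8 h 8 min; less 30 min break → 7 h 38 min
Total: 9 h 17 min + 8 h 2 min + 7 h 42 min + 7 h 39 min + 7 h 38 min = 40 h 18 min.

40 h 18 min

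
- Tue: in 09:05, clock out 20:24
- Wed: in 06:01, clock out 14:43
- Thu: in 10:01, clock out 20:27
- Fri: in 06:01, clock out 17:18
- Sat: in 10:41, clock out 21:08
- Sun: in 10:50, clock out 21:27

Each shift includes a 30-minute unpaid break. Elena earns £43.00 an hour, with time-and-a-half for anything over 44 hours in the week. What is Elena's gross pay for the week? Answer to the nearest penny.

Tue: 09:05–20:24 = 11 h 19 min; less 30 min break → 10 h 49 min
Wed: 06:01–14:43 = 8 h 42 min; less 30 min break → 8 h 12 min
Thu: 10:01–20:27 = 10 h 26 min; less 30 min break → 9 h 56 min
Fri: 06:01–17:18 = 11 h 17 min; less 30 min break → 10 h 47 min
Sat: 10:41–21:08 = 10 h 27 min; less 30 min break → 9 h 57 min
Sun: 10:50–21:27 = 10 h 37 min; less 30 min break → 10 h 7 min
Total worked: 59 h 48 min = 3588 min.
Regular 44 h 0 min = 2640 min at £43.00/h; overtime 15 h 48 min = 948 min at £64.50/h.
Pay = (2640 × £43.00 + 948 × £64.50) ÷ 60 = £2911.10.

£2911.10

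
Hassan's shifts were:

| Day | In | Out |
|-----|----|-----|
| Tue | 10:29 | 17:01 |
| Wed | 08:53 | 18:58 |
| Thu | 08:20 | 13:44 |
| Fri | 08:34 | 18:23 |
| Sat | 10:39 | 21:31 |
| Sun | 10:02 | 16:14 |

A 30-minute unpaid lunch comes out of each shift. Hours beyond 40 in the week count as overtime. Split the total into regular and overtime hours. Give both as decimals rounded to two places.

Regular 40.00 hours, overtime 5.90 hours

Tue: 10:29–17:01 = 6 h 32 min; less 30 min break → 6 h 2 min
Wed: 08:53–18:58 = 10 h 5 min; less 30 min break → 9 h 35 min
Thu: 08:20–13:44 = 5 h 24 min; less 30 min break → 4 h 54 min
Fri: 08:34–18:23 = 9 h 49 min; less 30 min break → 9 h 19 min
Sat: 10:39–21:31 = 10 h 52 min; less 30 min break → 10 h 22 min
Sun: 10:02–16:14 = 6 h 12 min; less 30 min break → 5 h 42 min
Total worked: 45 h 54 min = 45.90 h.
Threshold 40 h → overtime 5 h 54 min, regular 40 h 0 min.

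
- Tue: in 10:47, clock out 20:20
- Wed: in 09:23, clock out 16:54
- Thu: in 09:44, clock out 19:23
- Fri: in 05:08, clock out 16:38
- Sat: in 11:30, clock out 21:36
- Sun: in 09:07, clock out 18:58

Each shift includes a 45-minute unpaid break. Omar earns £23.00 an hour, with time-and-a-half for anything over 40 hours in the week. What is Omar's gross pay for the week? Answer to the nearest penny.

£1391.50

Tue: 10:47–20:20 = 9 h 33 min; less 45 min break → 8 h 48 min
Wed: 09:23–16:54 = 7 h 31 min; less 45 min break → 6 h 46 min
Thu: 09:44–19:23 = 9 h 39 min; less 45 min break → 8 h 54 min
Fri: 05:08–16:38 = 11 h 30 min; less 45 min break → 10 h 45 min
Sat: 11:30–21:36 = 10 h 6 min; less 45 min break → 9 h 21 min
Sun: 09:07–18:58 = 9 h 51 min; less 45 min break → 9 h 6 min
Total worked: 53 h 40 min = 3220 min.
Regular 40 h 0 min = 2400 min at £23.00/h; overtime 13 h 40 min = 820 min at £34.50/h.
Pay = (2400 × £23.00 + 820 × £34.50) ÷ 60 = £1391.50.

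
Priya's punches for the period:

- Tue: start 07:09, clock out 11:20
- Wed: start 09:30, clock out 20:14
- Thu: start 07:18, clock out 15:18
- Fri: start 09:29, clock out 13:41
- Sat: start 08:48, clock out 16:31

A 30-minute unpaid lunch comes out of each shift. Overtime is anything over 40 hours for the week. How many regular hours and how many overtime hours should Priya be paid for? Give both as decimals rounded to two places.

Regular 32.33 hours, overtime 0.00 hours

Tue: 07:09–11:20 = 4 h 11 min; less 30 min break → 3 h 41 min
Wed: 09:30–20:14 = 10 h 44 min; less 30 min break → 10 h 14 min
Thu: 07:18–15:18 = 8 h 0 min; less 30 min break → 7 h 30 min
Fri: 09:29–13:41 = 4 h 12 min; less 30 min break → 3 h 42 min
Sat: 08:48–16:31 = 7 h 43 min; less 30 min break → 7 h 13 min
Total worked: 32 h 20 min = 32.33 h.
Threshold 40 h → overtime 0 h 0 min, regular 32 h 20 min.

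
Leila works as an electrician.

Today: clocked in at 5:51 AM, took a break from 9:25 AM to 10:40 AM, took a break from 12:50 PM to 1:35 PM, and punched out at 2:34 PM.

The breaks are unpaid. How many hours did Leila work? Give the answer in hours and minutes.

6 h 43 min

Today: 5:51 AM–2:34 PM = 8 h 43 min; less 120 min break → 6 h 43 min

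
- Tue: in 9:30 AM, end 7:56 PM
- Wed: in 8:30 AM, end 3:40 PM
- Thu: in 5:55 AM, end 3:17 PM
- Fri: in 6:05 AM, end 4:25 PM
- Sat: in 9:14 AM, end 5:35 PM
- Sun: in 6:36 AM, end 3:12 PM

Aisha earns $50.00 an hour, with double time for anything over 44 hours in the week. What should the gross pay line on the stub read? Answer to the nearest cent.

$3225.00

Tue: 9:30 AM–7:56 PM = 10 h 26 min
Wed: 8:30 AM–3:40 PM = 7 h 10 min
Thu: 5:55 AM–3:17 PM = 9 h 22 min
Fri: 6:05 AM–4:25 PM = 10 h 20 min
Sat: 9:14 AM–5:35 PM = 8 h 21 min
Sun: 6:36 AM–3:12 PM = 8 h 36 min
Total worked: 54 h 15 min = 3255 min.
Regular 44 h 0 min = 2640 min at $50.00/h; overtime 10 h 15 min = 615 min at $100.00/h.
Pay = (2640 × $50.00 + 615 × $100.00) ÷ 60 = $3225.00.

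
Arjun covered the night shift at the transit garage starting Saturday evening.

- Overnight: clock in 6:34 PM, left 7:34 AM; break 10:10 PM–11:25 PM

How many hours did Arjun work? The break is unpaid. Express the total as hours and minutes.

Overnight: 6:34 PM → midnight = 5 h 26 min; midnight → 7:34 AM = 7 h 34 min; span 13 h 0 min; less 75 min break → 11 h 45 min

11 h 45 min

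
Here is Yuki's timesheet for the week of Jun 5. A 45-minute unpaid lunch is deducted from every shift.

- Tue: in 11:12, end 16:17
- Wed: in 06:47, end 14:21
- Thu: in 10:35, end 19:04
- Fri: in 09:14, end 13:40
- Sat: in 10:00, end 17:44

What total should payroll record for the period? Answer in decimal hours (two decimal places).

29.55 hours

Tue: 11:12–16:17 = 5 h 5 min; less 45 min break → 4 h 20 min
Wed: 06:47–14:21 = 7 h 34 min; less 45 min break → 6 h 49 min
Thu: 10:35–19:04 = 8 h 29 min; less 45 min break → 7 h 44 min
Fri: 09:14–13:40 = 4 h 26 min; less 45 min break → 3 h 41 min
Sat: 10:00–17:44 = 7 h 44 min; less 45 min break → 6 h 59 min
Total: 4 h 20 min + 6 h 49 min + 7 h 44 min + 3 h 41 min + 6 h 59 min = 29 h 33 min.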